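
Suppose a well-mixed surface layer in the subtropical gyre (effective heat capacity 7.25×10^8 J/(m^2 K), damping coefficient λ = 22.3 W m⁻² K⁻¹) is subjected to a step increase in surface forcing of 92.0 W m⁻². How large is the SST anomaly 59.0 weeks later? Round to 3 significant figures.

Areal heat capacity C = 7.25×10^8 J/(m^2 K) (given).
τ = C / λ = 7.25×10^8 / 22.3 = 3.25×10^7 s.
Equilibrium anomaly ΔT_eq = F / λ = 92.0 / 22.3 = 4.13 K.
t = 59.0 weeks = 3.57×10^7 s, so t/τ = 1.10.
ΔT(t) = ΔT_eq (1 − e^(−t/τ)) = 4.13 × (1 − e^−1.10) = 2.75 K.

2.75 K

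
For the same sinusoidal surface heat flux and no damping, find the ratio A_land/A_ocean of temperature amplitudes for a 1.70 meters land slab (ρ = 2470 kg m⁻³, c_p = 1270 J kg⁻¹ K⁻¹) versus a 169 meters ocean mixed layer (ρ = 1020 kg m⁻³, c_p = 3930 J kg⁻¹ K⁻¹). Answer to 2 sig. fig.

130

C_ocean = 1020 × 3930 × 169 = 6.77×10^8 J/(m²·K).
C_land = 2470 × 1270 × 1.70 = 5.33×10^6 J/(m²·K).
Undamped amplitude ∝ 1/C, so A_land/A_ocean = C_ocean/C_land = 127.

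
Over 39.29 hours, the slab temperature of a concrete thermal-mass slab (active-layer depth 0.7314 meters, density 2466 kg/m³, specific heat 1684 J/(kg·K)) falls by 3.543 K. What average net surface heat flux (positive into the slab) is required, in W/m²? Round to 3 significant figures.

Areal heat capacity C = ρ c_p D = 2466 × 1684 × 0.7314 = 3.04×10^6 J/(m²·K).
Required heat per unit area: Q = C ΔT = 3.04×10^6 × -3.543 = -1.08×10^7 J/m².
Flux F = Q / Δt = -1.08×10^7 / 1.41×10^5 s = -76.1 W/m².

-76.1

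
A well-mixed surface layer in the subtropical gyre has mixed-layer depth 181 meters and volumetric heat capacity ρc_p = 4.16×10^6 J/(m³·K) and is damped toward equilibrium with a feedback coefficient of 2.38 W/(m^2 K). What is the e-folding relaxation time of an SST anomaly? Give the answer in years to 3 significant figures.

Areal heat capacity C = ρc_p × D = 4.16×10^6 × 181 = 7.53×10^8 J/(m^2 K).
Relaxation time τ = C / λ = 7.53×10^8 / 2.38 = 3.16×10^8 s.
In years: 3.16×10^8 s / (3.156×10^7 s/year) = 10.0 years.

10.0 years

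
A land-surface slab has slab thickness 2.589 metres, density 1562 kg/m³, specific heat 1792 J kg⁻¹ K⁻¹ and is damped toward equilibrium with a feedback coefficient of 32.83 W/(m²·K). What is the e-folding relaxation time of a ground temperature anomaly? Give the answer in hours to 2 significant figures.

61 hours

Areal heat capacity C = ρ c_p D = 1562 × 1792 × 2.589 = 7.25×10^6 J/(m²·K).
Relaxation time τ = C / λ = 7.25×10^6 / 32.83 = 2.21×10^5 s.
In hours: 2.21×10^5 s / (3600 s/hour) = 61.3 hours.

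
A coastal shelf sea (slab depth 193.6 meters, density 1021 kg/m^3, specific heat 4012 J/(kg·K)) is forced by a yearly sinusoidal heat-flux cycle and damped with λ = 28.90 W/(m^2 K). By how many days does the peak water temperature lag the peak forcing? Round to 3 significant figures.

Areal heat capacity C = ρ c_p D = 1021 × 4012 × 193.6 = 7.93×10^8 J/(m^2 K).
ω = 2π / 3.15×10^7 s = 1.99×10^-7 s⁻¹.
Phase lag φ = arctan(Cω/λ) = arctan(158/28.90) = 1.39 rad.
Time lag = φ / ω = 1.39 / 1.99×10^-7 = 6.98×10^6 s = 80.7 days.

80.7 days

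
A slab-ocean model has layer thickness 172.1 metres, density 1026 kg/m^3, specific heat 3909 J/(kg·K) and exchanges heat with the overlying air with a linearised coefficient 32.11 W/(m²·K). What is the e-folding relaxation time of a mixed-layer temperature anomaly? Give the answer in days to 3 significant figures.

Areal heat capacity C = ρ c_p D = 1026 × 3909 × 172.1 = 6.90×10^8 J/(m²·K).
Relaxation time τ = C / λ = 6.90×10^8 / 32.11 = 2.15×10^7 s.
In days: 2.15×10^7 s / (86400 s/day) = 249 days.

249 days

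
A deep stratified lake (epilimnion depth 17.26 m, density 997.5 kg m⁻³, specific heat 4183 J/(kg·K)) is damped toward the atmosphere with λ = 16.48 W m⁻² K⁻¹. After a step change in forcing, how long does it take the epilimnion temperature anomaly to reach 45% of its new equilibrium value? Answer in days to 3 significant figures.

30.2 days

Areal heat capacity C = ρ c_p D = 997.5 × 4183 × 17.26 = 7.20×10^7 J m⁻² K⁻¹.
τ = C / λ = 7.20×10^7 / 16.48 = 4.37×10^6 s.
Fraction reached: 1 − e^(−t/τ) = 0.45 ⇒ t = −τ ln(1 − 0.45) = τ × 0.598.
t = 2.61×10^6 s = 30.2 days.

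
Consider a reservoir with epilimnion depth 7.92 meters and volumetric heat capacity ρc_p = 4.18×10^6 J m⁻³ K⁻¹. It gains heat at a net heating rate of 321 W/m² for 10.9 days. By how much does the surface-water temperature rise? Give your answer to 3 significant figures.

Areal heat capacity C = ρc_p × D = 4.18×10^6 × 7.92 = 3.31×10^7 J/(m^2 K).
Net heat input Q = F Δt = 321 × (10.9 days × 86400 s/day) = 3.02×10^8 J/m².
ΔT = Q / C = 3.02×10^8 / 3.31×10^7 = 9.13 K.

9.13 K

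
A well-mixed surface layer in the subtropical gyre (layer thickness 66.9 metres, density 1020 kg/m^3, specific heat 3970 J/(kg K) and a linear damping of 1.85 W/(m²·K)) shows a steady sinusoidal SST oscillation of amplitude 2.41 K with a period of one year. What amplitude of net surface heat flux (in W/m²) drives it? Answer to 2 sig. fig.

Areal heat capacity C = ρ c_p D = 1020 × 3970 × 66.9 = 2.71×10^8 J/(m²·K).
ω = 2π / 3.15×10^7 s = 1.99×10^-7 s⁻¹.
√((Cω)² + λ²) = √((54.0)² + 1.85²) = 54.0 W/(m²·K).
F₀ = A × √((Cω)²+λ²) = 2.41 × 54.0 = 130 W/m².

130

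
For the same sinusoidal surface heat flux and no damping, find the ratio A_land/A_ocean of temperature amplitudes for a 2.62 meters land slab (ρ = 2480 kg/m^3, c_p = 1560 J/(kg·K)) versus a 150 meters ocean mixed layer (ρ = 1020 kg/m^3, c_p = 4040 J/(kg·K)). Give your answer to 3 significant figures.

C_ocean = 1020 × 4040 × 150 = 6.18×10^8 J/(m²·K).
C_land = 2480 × 1560 × 2.62 = 1.01×10^7 J/(m²·K).
Undamped amplitude ∝ 1/C, so A_land/A_ocean = C_ocean/C_land = 61.0.

61.0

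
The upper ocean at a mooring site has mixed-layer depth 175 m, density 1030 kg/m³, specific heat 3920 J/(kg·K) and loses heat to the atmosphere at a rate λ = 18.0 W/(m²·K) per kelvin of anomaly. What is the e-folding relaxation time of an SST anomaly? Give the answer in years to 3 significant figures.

1.24 years

Areal heat capacity C = ρ c_p D = 1030 × 3920 × 175 = 7.07×10^8 J/(m^2 K).
Relaxation time τ = C / λ = 7.07×10^8 / 18.0 = 3.93×10^7 s.
In years: 3.93×10^7 s / (3.156×10^7 s/year) = 1.24 years.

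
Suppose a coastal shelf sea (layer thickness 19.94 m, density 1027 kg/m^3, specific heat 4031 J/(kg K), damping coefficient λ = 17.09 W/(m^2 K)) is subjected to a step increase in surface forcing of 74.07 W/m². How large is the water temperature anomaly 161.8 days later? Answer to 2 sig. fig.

4.1 K

Areal heat capacity C = ρ c_p D = 1027 × 4031 × 19.94 = 8.25×10^7 J/(m^2 K).
τ = C / λ = 8.25×10^7 / 17.09 = 4.83×10^6 s.
Equilibrium anomaly ΔT_eq = F / λ = 74.07 / 17.09 = 4.33 K.
t = 161.8 days = 1.40×10^7 s, so t/τ = 2.89.
ΔT(t) = ΔT_eq (1 − e^(−t/τ)) = 4.33 × (1 − e^−2.89) = 4.09 K.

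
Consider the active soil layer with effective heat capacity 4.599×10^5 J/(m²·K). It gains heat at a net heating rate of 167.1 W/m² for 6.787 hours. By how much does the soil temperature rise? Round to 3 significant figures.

Areal heat capacity C = 4.599×10^5 J/(m²·K) (given).
Net heat input Q = F Δt = 167.1 × (6.787 hours × 3600 s/hour) = 4.08×10^6 J/m².
ΔT = Q / C = 4.08×10^6 / 4.60×10^5 = 8.88 K.

8.88 K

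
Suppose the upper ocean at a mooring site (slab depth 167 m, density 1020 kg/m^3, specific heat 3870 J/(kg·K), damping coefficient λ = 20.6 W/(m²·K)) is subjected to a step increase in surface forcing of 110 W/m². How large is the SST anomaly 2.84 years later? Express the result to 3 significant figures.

5.02 K

Areal heat capacity C = ρ c_p D = 1020 × 3870 × 167 = 6.59×10^8 J m⁻² K⁻¹.
τ = C / λ = 6.59×10^8 / 20.6 = 3.20×10^7 s.
Equilibrium anomaly ΔT_eq = F / λ = 110 / 20.6 = 5.34 K.
t = 2.84 years = 8.96×10^7 s, so t/τ = 2.80.
ΔT(t) = ΔT_eq (1 − e^(−t/τ)) = 5.34 × (1 − e^−2.80) = 5.02 K.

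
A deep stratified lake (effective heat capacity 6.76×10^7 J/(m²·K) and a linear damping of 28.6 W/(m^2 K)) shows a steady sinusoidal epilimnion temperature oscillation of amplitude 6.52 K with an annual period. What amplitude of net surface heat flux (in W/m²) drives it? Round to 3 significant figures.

206

Areal heat capacity C = 6.76×10^7 J/(m²·K) (given).
ω = 2π / 3.15×10^7 s = 1.99×10^-7 s⁻¹.
√((Cω)² + λ²) = √((13.5)² + 28.6²) = 31.6 W/(m²·K).
F₀ = A × √((Cω)²+λ²) = 6.52 × 31.6 = 206 W/m².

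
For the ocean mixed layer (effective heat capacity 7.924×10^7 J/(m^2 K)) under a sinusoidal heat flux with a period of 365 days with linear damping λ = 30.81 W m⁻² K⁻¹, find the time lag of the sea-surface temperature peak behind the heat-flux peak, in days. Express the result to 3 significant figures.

27.5 days

Areal heat capacity C = 7.924×10^7 J/(m^2 K) (given).
ω = 2π / 3.15×10^7 s = 1.99×10^-7 s⁻¹.
Phase lag φ = arctan(Cω/λ) = arctan(15.8/30.81) = 0.474 rad.
Time lag = φ / ω = 0.474 / 1.99×10^-7 = 2.38×10^6 s = 27.5 days.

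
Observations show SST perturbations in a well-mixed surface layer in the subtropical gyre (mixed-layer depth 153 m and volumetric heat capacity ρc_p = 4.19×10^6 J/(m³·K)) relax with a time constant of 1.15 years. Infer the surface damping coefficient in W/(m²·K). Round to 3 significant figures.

Areal heat capacity C = ρc_p × D = 4.19×10^6 × 153 = 6.41×10^8 J/(m^2 K).
τ = 1.15 years = 3.63×10^7 s.
λ = C / τ = 6.41×10^8 / 3.63×10^7 = 17.7 W/(m²·K).

17.7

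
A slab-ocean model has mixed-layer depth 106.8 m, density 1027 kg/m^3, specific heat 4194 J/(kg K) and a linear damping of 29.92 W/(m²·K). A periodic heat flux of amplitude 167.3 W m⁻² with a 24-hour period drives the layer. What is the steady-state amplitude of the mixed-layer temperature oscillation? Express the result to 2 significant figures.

0.0050 K

Areal heat capacity C = ρ c_p D = 1027 × 4194 × 106.8 = 4.60×10^8 J/(m^2 K).
Angular frequency ω = 2π / T = 2π / 86400 s = 7.27×10^-5 s⁻¹.
√((Cω)² + λ²) = √((33500)² + 29.92²) = 33500 W/(m²·K).
Amplitude A = F₀ / √((Cω)²+λ²) = 167.3 / 33500 = 0.00500 K.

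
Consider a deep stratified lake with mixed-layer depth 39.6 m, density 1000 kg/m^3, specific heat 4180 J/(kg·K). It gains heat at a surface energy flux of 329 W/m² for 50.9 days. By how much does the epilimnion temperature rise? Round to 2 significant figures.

8.7 K

Areal heat capacity C = ρ c_p D = 1000 × 4180 × 39.6 = 1.66×10^8 J/(m^2 K).
Net heat input Q = F Δt = 329 × (50.9 days × 86400 s/day) = 1.45×10^9 J/m².
ΔT = Q / C = 1.45×10^9 / 1.66×10^8 = 8.74 K.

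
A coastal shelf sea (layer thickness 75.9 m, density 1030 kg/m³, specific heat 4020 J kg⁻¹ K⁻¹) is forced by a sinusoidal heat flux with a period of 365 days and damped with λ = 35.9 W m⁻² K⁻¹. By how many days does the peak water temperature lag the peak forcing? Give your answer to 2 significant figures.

61 days

Areal heat capacity C = ρ c_p D = 1030 × 4020 × 75.9 = 3.14×10^8 J m⁻² K⁻¹.
ω = 2π / 3.15×10^7 s = 1.99×10^-7 s⁻¹.
Phase lag φ = arctan(Cω/λ) = arctan(62.6/35.9) = 1.05 rad.
Time lag = φ / ω = 1.05 / 1.99×10^-7 = 5.27×10^6 s = 61.0 days.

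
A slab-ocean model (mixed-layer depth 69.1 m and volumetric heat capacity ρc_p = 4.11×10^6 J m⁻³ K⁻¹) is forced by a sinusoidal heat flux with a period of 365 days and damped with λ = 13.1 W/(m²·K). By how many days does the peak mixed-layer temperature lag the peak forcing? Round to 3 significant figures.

Areal heat capacity C = ρc_p × D = 4.11×10^6 × 69.1 = 2.84×10^8 J/(m²·K).
ω = 2π / 3.15×10^7 s = 1.99×10^-7 s⁻¹.
Phase lag φ = arctan(Cω/λ) = arctan(56.6/13.1) = 1.34 rad.
Time lag = φ / ω = 1.34 / 1.99×10^-7 = 6.74×10^6 s = 78.0 days.

78.0 days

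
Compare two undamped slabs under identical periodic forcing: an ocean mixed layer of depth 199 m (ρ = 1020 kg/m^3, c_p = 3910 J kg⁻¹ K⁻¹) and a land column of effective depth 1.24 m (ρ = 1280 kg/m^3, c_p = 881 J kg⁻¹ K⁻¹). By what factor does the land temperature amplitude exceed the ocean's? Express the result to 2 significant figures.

C_ocean = 1020 × 3910 × 199 = 7.94×10^8 J/(m²·K).
C_land = 1280 × 881 × 1.24 = 1.40×10^6 J/(m²·K).
Undamped amplitude ∝ 1/C, so A_land/A_ocean = C_ocean/C_land = 568.

570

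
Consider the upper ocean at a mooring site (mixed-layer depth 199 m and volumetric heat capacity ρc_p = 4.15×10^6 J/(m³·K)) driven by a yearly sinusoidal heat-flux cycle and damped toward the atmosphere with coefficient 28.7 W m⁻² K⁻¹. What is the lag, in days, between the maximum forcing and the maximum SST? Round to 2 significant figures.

Areal heat capacity C = ρc_p × D = 4.15×10^6 × 199 = 8.26×10^8 J/(m²·K).
ω = 2π / 3.15×10^7 s = 1.99×10^-7 s⁻¹.
Phase lag φ = arctan(Cω/λ) = arctan(165/28.7) = 1.40 rad.
Time lag = φ / ω = 1.40 / 1.99×10^-7 = 7.02×10^6 s = 81.2 days.

81 days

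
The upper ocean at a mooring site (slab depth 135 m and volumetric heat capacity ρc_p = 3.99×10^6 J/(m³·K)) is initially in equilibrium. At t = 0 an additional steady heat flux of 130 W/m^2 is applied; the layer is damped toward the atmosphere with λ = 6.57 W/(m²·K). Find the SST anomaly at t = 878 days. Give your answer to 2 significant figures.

Areal heat capacity C = ρc_p × D = 3.99×10^6 × 135 = 5.39×10^8 J/(m²·K).
τ = C / λ = 5.39×10^8 / 6.57 = 8.20×10^7 s.
Equilibrium anomaly ΔT_eq = F / λ = 130 / 6.57 = 19.8 K.
t = 878 days = 7.59×10^7 s, so t/τ = 0.925.
ΔT(t) = ΔT_eq (1 − e^(−t/τ)) = 19.8 × (1 − e^−0.925) = 11.9 K.

12 K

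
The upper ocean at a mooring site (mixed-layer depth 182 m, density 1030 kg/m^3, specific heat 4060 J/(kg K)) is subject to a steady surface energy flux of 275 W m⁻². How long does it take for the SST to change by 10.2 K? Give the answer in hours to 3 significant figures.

7840 hours

Areal heat capacity C = ρ c_p D = 1030 × 4060 × 182 = 7.61×10^8 J/(m^2 K).
Time required: Δt = C ΔT / F = 7.61×10^8 × 10.2 / 275 = 2.82×10^7 s.
In hours: 2.82×10^7 s / (3600 s/hour) = 7840 hours.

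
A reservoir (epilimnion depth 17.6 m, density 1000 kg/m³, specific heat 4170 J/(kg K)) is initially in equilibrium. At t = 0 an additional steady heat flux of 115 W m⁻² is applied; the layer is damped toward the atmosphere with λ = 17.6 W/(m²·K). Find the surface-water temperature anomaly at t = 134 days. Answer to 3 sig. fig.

6.13 K

Areal heat capacity C = ρ c_p D = 1000 × 4170 × 17.6 = 7.34×10^7 J m⁻² K⁻¹.
τ = C / λ = 7.34×10^7 / 17.6 = 4.17×10^6 s.
Equilibrium anomaly ΔT_eq = F / λ = 115 / 17.6 = 6.53 K.
t = 134 days = 1.16×10^7 s, so t/τ = 2.78.
ΔT(t) = ΔT_eq (1 − e^(−t/τ)) = 6.53 × (1 − e^−2.78) = 6.13 K.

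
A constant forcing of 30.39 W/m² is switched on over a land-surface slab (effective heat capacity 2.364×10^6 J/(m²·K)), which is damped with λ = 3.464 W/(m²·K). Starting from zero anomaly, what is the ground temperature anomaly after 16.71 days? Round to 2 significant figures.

7.7 K

Areal heat capacity C = 2.364×10^6 J/(m²·K) (given).
τ = C / λ = 2.36×10^6 / 3.464 = 6.82×10^5 s.
Equilibrium anomaly ΔT_eq = F / λ = 30.39 / 3.464 = 8.77 K.
t = 16.71 days = 1.44×10^6 s, so t/τ = 2.12.
ΔT(t) = ΔT_eq (1 − e^(−t/τ)) = 8.77 × (1 − e^−2.12) = 7.72 K.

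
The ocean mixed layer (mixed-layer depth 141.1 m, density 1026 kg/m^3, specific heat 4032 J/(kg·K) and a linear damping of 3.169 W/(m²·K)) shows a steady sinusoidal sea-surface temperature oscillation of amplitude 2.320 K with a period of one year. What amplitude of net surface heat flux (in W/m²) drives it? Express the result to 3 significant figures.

Areal heat capacity C = ρ c_p D = 1026 × 4032 × 141.1 = 5.84×10^8 J/(m²·K).
ω = 2π / 3.15×10^7 s = 1.99×10^-7 s⁻¹.
√((Cω)² + λ²) = √((116)² + 3.169²) = 116 W/(m²·K).
F₀ = A × √((Cω)²+λ²) = 2.320 × 116 = 270 W/m².

270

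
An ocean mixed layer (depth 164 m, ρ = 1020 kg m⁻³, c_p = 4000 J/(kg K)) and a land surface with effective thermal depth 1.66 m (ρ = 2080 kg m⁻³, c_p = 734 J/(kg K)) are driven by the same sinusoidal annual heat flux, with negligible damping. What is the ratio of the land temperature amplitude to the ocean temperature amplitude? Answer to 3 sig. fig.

264

C_ocean = 1020 × 4000 × 164 = 6.69×10^8 J/(m²·K).
C_land = 2080 × 734 × 1.66 = 2.53×10^6 J/(m²·K).
Undamped amplitude ∝ 1/C, so A_land/A_ocean = C_ocean/C_land = 264.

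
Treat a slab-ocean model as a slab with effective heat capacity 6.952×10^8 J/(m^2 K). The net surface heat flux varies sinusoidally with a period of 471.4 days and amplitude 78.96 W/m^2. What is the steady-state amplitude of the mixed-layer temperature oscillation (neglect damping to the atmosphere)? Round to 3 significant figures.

0.736 K

Areal heat capacity C = 6.952×10^8 J/(m^2 K) (given).
Angular frequency ω = 2π / T = 2π / 4.07×10^7 s = 1.54×10^-7 s⁻¹.
Cω = 6.95×10^8 × 1.54×10^-7 = 107 W/(m²·K).
Amplitude A = F₀ / (Cω) = 78.96 / 107 = 0.736 K.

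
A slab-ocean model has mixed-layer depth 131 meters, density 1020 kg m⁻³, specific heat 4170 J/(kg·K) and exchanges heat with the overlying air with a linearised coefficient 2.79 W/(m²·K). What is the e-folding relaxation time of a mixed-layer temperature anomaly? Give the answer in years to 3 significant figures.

Areal heat capacity C = ρ c_p D = 1020 × 4170 × 131 = 5.57×10^8 J/(m²·K).
Relaxation time τ = C / λ = 5.57×10^8 / 2.79 = 2.00×10^8 s.
In years: 2.00×10^8 s / (3.156×10^7 s/year) = 6.33 years.

6.33 years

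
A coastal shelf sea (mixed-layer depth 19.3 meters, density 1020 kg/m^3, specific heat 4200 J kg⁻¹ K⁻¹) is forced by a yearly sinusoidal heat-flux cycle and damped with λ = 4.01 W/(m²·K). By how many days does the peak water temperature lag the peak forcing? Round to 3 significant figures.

Areal heat capacity C = ρ c_p D = 1020 × 4200 × 19.3 = 8.27×10^7 J m⁻² K⁻¹.
ω = 2π / 3.15×10^7 s = 1.99×10^-7 s⁻¹.
Phase lag φ = arctan(Cω/λ) = arctan(16.5/4.01) = 1.33 rad.
Time lag = φ / ω = 1.33 / 1.99×10^-7 = 6.69×10^6 s = 77.4 days.

77.4 days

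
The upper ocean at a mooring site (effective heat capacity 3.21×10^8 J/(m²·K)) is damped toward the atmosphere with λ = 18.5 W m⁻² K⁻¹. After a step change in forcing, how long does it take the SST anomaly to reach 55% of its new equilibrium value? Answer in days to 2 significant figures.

160 days

Areal heat capacity C = 3.21×10^8 J/(m²·K) (given).
τ = C / λ = 3.21×10^8 / 18.5 = 1.74×10^7 s.
Fraction reached: 1 − e^(−t/τ) = 0.55 ⇒ t = −τ ln(1 − 0.55) = τ × 0.799.
t = 1.39×10^7 s = 160 days.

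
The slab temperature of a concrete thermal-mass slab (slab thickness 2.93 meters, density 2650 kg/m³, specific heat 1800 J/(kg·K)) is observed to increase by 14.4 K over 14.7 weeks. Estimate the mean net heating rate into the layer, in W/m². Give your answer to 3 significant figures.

Areal heat capacity C = ρ c_p D = 2650 × 1800 × 2.93 = 1.40×10^7 J/(m²·K).
Required heat per unit area: Q = C ΔT = 1.40×10^7 × 14.4 = 2.01×10^8 J/m².
Flux F = Q / Δt = 2.01×10^8 / 8.89×10^6 s = 22.6 W/m².

22.6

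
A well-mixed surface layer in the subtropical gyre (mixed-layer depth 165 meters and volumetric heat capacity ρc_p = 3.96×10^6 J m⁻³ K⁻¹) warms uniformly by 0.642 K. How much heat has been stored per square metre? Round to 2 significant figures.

Areal heat capacity C = ρc_p × D = 3.96×10^6 × 165 = 6.53×10^8 J/(m²·K).
ΔQ = C ΔT = 6.53×10^8 × 0.642 = 4.19×10^8 J/m².

4.2×10^8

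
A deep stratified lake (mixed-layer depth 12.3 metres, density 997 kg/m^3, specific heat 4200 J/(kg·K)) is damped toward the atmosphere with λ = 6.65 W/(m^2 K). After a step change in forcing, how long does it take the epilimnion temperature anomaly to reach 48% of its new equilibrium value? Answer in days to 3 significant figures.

Areal heat capacity C = ρ c_p D = 997 × 4200 × 12.3 = 5.15×10^7 J m⁻² K⁻¹.
τ = C / λ = 5.15×10^7 / 6.65 = 7.75×10^6 s.
Fraction reached: 1 − e^(−t/τ) = 0.48 ⇒ t = −τ ln(1 − 0.48) = τ × 0.654.
t = 5.06×10^6 s = 58.6 days.

58.6 days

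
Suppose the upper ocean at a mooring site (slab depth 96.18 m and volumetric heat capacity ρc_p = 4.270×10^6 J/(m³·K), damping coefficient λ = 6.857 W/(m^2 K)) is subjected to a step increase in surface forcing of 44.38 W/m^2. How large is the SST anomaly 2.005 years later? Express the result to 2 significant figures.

Areal heat capacity C = ρc_p × D = 4.270×10^6 × 96.18 = 4.11×10^8 J m⁻² K⁻¹.
τ = C / λ = 4.11×10^8 / 6.857 = 5.99×10^7 s.
Equilibrium anomaly ΔT_eq = F / λ = 44.38 / 6.857 = 6.47 K.
t = 2.005 years = 6.33×10^7 s, so t/τ = 1.06.
ΔT(t) = ΔT_eq (1 − e^(−t/τ)) = 6.47 × (1 − e^−1.06) = 4.22 K.

4.2 K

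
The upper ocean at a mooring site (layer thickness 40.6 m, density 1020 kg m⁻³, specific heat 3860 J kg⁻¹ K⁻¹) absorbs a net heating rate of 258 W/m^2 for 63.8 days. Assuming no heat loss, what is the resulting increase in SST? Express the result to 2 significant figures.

8.9 K

Areal heat capacity C = ρ c_p D = 1020 × 3860 × 40.6 = 1.60×10^8 J/(m²·K).
Net heat input Q = F Δt = 258 × (63.8 days × 86400 s/day) = 1.42×10^9 J/m².
ΔT = Q / C = 1.42×10^9 / 1.60×10^8 = 8.90 K.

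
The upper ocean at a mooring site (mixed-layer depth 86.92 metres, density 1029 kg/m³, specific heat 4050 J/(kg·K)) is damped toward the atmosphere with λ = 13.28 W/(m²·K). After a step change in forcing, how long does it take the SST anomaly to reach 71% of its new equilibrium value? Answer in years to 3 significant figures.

1.07 years

Areal heat capacity C = ρ c_p D = 1029 × 4050 × 86.92 = 3.62×10^8 J/(m^2 K).
τ = C / λ = 3.62×10^8 / 13.28 = 2.73×10^7 s.
Fraction reached: 1 − e^(−t/τ) = 0.71 ⇒ t = −τ ln(1 − 0.71) = τ × 1.24.
t = 3.38×10^7 s = 1.07 years.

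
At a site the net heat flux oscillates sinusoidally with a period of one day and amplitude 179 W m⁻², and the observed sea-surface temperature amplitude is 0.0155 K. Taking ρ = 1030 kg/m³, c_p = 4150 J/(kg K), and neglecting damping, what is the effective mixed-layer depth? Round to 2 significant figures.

37 m

ω = 2π / 86400 s = 7.27×10^-5 s⁻¹.
Required C = F₀ / (A ω) = 179 / (0.0155 × 7.27×10^-5) = 1.59×10^8 J/(m²·K).
D = C / (ρ c_p) = 1.59×10^8 / (1030 × 4150) = 37.2 m.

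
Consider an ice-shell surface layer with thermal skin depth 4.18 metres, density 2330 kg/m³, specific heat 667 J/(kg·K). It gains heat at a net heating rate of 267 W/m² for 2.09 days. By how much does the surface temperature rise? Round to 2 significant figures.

Areal heat capacity C = ρ c_p D = 2330 × 667 × 4.18 = 6.50×10^6 J/(m²·K).
Net heat input Q = F Δt = 267 × (2.09 days × 86400 s/day) = 4.82×10^7 J/m².
ΔT = Q / C = 4.82×10^7 / 6.50×10^6 = 7.42 K.

7.4 K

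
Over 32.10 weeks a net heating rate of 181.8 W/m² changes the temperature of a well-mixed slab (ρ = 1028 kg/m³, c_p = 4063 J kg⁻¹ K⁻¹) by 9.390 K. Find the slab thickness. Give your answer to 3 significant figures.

90.0 m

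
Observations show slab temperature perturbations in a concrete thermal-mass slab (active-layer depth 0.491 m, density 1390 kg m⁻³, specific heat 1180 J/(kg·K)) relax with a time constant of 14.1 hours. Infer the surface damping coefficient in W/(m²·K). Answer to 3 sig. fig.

Areal heat capacity C = ρ c_p D = 1390 × 1180 × 0.491 = 8.05×10^5 J m⁻² K⁻¹.
τ = 14.1 hours = 50800 s.
λ = C / τ = 8.05×10^5 / 50800 = 15.9 W/(m²·K).

15.9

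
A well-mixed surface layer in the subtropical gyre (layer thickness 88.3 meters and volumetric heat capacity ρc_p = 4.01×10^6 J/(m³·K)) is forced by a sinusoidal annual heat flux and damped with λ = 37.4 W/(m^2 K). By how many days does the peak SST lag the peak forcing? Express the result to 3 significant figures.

Areal heat capacity C = ρc_p × D = 4.01×10^6 × 88.3 = 3.54×10^8 J/(m^2 K).
ω = 2π / 3.15×10^7 s = 1.99×10^-7 s⁻¹.
Phase lag φ = arctan(Cω/λ) = arctan(70.5/37.4) = 1.08 rad.
Time lag = φ / ω = 1.08 / 1.99×10^-7 = 5.44×10^6 s = 62.9 days.

62.9 days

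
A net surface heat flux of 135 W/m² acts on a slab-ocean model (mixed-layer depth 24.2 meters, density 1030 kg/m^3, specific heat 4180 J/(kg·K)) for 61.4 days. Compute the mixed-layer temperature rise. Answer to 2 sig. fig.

Areal heat capacity C = ρ c_p D = 1030 × 4180 × 24.2 = 1.04×10^8 J m⁻² K⁻¹.
Net heat input Q = F Δt = 135 × (61.4 days × 86400 s/day) = 7.16×10^8 J/m².
ΔT = Q / C = 7.16×10^8 / 1.04×10^8 = 6.87 K.

6.9 K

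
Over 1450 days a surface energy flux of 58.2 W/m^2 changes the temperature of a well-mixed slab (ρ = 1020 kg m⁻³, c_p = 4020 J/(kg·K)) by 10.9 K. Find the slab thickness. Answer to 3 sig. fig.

163 m

Heat input Q = F Δt = 58.2 × 1.25×10^8 s = 7.29×10^9 J/m².
Required areal heat capacity C = Q / ΔT = 6.69×10^8 J/(m²·K).
Depth D = C / (ρ c_p) = 6.69×10^8 / (1020 × 4020) = 163 m.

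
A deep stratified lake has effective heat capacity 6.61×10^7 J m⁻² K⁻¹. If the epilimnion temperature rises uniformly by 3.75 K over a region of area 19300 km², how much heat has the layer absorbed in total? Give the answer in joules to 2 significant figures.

4.8×10^18 J

Areal heat capacity C = 6.61×10^7 J m⁻² K⁻¹ (given).
Heat per unit area: q = C ΔT = 6.61×10^7 × 3.75 = 2.48×10^8 J/m².
Total heat: Q = q × A = 2.48×10^8 × (19300 × 10⁶ m²) = 4.78×10^18 J.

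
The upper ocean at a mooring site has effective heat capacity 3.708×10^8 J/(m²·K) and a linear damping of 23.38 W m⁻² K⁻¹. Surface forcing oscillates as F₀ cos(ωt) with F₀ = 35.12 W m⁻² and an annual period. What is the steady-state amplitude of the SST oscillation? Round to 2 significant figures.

0.45 K

Areal heat capacity C = 3.708×10^8 J/(m²·K) (given).
Angular frequency ω = 2π / T = 2π / 3.15×10^7 s = 1.99×10^-7 s⁻¹.
√((Cω)² + λ²) = √((73.9)² + 23.38²) = 77.5 W/(m²·K).
Amplitude A = F₀ / √((Cω)²+λ²) = 35.12 / 77.5 = 0.453 K.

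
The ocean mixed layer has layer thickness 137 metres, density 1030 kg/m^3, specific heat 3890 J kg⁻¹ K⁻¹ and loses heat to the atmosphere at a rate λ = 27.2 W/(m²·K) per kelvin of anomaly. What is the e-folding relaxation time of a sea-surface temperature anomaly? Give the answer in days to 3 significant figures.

234 days

Areal heat capacity C = ρ c_p D = 1030 × 3890 × 137 = 5.49×10^8 J/(m²·K).
Relaxation time τ = C / λ = 5.49×10^8 / 27.2 = 2.02×10^7 s.
In days: 2.02×10^7 s / (86400 s/day) = 234 days.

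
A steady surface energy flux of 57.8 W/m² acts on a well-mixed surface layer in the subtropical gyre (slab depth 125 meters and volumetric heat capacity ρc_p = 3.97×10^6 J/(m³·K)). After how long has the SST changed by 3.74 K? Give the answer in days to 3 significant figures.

372 days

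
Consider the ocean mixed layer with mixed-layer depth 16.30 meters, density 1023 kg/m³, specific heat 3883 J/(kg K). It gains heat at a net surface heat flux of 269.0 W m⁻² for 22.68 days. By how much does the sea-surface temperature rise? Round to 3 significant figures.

Areal heat capacity C = ρ c_p D = 1023 × 3883 × 16.30 = 6.47×10^7 J m⁻² K⁻¹.
Net heat input Q = F Δt = 269.0 × (22.68 days × 86400 s/day) = 5.27×10^8 J/m².
ΔT = Q / C = 5.27×10^8 / 6.47×10^7 = 8.14 K.

8.14 K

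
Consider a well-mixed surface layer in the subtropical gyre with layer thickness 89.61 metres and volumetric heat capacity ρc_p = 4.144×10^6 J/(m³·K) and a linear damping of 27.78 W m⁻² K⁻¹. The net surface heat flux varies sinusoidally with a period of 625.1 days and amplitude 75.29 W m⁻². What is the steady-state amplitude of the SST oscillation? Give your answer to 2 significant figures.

Areal heat capacity C = ρc_p × D = 4.144×10^6 × 89.61 = 3.71×10^8 J m⁻² K⁻¹.
Angular frequency ω = 2π / T = 2π / 5.40×10^7 s = 1.16×10^-7 s⁻¹.
√((Cω)² + λ²) = √((43.2)² + 27.78²) = 51.4 W/(m²·K).
Amplitude A = F₀ / √((Cω)²+λ²) = 75.29 / 51.4 = 1.47 K.

1.5 K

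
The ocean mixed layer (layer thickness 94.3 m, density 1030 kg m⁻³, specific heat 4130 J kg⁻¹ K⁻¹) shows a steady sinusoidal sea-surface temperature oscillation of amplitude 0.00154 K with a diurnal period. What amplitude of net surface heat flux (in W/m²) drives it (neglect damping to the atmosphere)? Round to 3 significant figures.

Areal heat capacity C = ρ c_p D = 1030 × 4130 × 94.3 = 4.01×10^8 J/(m²·K).
ω = 2π / 86400 s = 7.27×10^-5 s⁻¹.
Cω = 4.01×10^8 × 7.27×10^-5 = 29200 W/(m²·K).
F₀ = A × Cω = 0.00154 × 29200 = 44.9 W/m².

44.9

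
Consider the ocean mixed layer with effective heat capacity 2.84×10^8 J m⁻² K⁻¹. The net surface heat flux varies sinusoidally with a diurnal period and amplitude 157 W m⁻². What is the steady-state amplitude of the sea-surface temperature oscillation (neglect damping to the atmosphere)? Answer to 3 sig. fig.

Areal heat capacity C = 2.84×10^8 J m⁻² K⁻¹ (given).
Angular frequency ω = 2π / T = 2π / 86400 s = 7.27×10^-5 s⁻¹.
Cω = 2.84×10^8 × 7.27×10^-5 = 20700 W/(m²·K).
Amplitude A = F₀ / (Cω) = 157 / 20700 = 0.00760 K.

0.00760 K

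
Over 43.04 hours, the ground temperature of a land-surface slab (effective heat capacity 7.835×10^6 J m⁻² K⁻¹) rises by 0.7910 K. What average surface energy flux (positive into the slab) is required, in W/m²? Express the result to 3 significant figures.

40.0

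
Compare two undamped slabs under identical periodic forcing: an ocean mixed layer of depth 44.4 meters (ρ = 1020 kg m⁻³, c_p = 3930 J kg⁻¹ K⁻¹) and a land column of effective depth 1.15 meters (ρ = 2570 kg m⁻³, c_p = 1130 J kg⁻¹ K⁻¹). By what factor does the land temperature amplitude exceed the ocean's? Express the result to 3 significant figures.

C_ocean = 1020 × 3930 × 44.4 = 1.78×10^8 J/(m²·K).
C_land = 2570 × 1130 × 1.15 = 3.34×10^6 J/(m²·K).
Undamped amplitude ∝ 1/C, so A_land/A_ocean = C_ocean/C_land = 53.3.

53.3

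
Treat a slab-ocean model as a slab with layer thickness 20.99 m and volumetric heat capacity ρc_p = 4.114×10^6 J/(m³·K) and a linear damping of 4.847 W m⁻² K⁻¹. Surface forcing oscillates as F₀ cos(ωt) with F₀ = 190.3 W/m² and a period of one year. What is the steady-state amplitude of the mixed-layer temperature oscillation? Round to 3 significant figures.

10.6 K

Areal heat capacity C = ρc_p × D = 4.114×10^6 × 20.99 = 8.64×10^7 J m⁻² K⁻¹.
Angular frequency ω = 2π / T = 2π / 3.15×10^7 s = 1.99×10^-7 s⁻¹.
√((Cω)² + λ²) = √((17.2)² + 4.847²) = 17.9 W/(m²·K).
Amplitude A = F₀ / √((Cω)²+λ²) = 190.3 / 17.9 = 10.6 K.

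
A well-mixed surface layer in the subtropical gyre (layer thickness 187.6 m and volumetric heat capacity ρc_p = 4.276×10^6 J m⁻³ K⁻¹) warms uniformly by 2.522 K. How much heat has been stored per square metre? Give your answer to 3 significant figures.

2.02×10^9

Areal heat capacity C = ρc_p × D = 4.276×10^6 × 187.6 = 8.02×10^8 J/(m^2 K).
ΔQ = C ΔT = 8.02×10^8 × 2.522 = 2.02×10^9 J/m².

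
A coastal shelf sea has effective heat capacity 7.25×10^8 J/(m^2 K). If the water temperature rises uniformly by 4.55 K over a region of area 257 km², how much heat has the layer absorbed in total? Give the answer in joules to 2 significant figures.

8.5×10^17 J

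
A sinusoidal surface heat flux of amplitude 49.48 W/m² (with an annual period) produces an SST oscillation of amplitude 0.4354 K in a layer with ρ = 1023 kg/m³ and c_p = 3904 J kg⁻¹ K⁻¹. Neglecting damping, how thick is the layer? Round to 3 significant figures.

143 m

ω = 2π / 3.15×10^7 s = 1.99×10^-7 s⁻¹.
Required C = F₀ / (A ω) = 49.48 / (0.4354 × 1.99×10^-7) = 5.70×10^8 J/(m²·K).
D = C / (ρ c_p) = 5.70×10^8 / (1023 × 3904) = 143 m.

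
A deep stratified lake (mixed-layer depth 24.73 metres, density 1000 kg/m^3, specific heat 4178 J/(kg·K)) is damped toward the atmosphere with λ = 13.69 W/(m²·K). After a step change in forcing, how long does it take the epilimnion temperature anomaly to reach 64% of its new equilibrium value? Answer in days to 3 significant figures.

89.2 days

Areal heat capacity C = ρ c_p D = 1000 × 4178 × 24.73 = 1.03×10^8 J/(m^2 K).
τ = C / λ = 1.03×10^8 / 13.69 = 7.55×10^6 s.
Fraction reached: 1 − e^(−t/τ) = 0.64 ⇒ t = −τ ln(1 − 0.64) = τ × 1.02.
t = 7.71×10^6 s = 89.2 days.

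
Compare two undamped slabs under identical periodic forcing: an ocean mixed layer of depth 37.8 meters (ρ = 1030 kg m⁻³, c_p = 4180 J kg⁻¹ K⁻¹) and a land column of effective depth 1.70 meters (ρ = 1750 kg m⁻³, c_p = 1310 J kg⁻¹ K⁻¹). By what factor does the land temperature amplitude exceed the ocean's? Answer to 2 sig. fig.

C_ocean = 1030 × 4180 × 37.8 = 1.63×10^8 J/(m²·K).
C_land = 1750 × 1310 × 1.70 = 3.90×10^6 J/(m²·K).
Undamped amplitude ∝ 1/C, so A_land/A_ocean = C_ocean/C_land = 41.8.

42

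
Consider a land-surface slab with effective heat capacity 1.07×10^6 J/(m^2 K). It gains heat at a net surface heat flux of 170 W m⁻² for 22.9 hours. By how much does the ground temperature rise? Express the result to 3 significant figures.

Areal heat capacity C = 1.07×10^6 J/(m^2 K) (given).
Net heat input Q = F Δt = 170 × (22.9 hours × 3600 s/hour) = 1.40×10^7 J/m².
ΔT = Q / C = 1.40×10^7 / 1.07×10^6 = 13.1 K.

13.1 K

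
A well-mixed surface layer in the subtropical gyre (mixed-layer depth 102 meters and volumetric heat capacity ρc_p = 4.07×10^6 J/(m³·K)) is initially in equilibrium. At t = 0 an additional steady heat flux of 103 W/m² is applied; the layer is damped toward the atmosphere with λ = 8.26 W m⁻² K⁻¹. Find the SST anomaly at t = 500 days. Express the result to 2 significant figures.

Areal heat capacity C = ρc_p × D = 4.07×10^6 × 102 = 4.15×10^8 J/(m²·K).
τ = C / λ = 4.15×10^8 / 8.26 = 5.03×10^7 s.
Equilibrium anomaly ΔT_eq = F / λ = 103 / 8.26 = 12.5 K.
t = 500 days = 4.32×10^7 s, so t/τ = 0.860.
ΔT(t) = ΔT_eq (1 − e^(−t/τ)) = 12.5 × (1 − e^−0.860) = 7.19 K.

7.2 K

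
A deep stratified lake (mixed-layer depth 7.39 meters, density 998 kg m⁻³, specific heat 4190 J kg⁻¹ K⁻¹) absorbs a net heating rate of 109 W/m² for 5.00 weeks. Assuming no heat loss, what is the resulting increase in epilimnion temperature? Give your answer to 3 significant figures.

Areal heat capacity C = ρ c_p D = 998 × 4190 × 7.39 = 3.09×10^7 J/(m^2 K).
Net heat input Q = F Δt = 109 × (5.00 weeks × 6.048×10^5 s/week) = 3.30×10^8 J/m².
ΔT = Q / C = 3.30×10^8 / 3.09×10^7 = 10.7 K.

10.7 K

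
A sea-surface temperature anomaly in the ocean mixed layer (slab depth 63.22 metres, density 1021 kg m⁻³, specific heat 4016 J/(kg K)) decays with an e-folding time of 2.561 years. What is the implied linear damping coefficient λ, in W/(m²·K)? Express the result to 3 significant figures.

3.21

Areal heat capacity C = ρ c_p D = 1021 × 4016 × 63.22 = 2.59×10^8 J/(m²·K).
τ = 2.561 years = 8.08×10^7 s.
λ = C / τ = 2.59×10^8 / 8.08×10^7 = 3.21 W/(m²·K).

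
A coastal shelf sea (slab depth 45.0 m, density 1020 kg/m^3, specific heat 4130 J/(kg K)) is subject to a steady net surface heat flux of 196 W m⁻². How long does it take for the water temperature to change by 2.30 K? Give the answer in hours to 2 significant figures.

Areal heat capacity C = ρ c_p D = 1020 × 4130 × 45.0 = 1.90×10^8 J m⁻² K⁻¹.
Time required: Δt = C ΔT / F = 1.90×10^8 × 2.30 / 196 = 2.22×10^6 s.
In hours: 2.22×10^6 s / (3600 s/hour) = 618 hours.

620 hours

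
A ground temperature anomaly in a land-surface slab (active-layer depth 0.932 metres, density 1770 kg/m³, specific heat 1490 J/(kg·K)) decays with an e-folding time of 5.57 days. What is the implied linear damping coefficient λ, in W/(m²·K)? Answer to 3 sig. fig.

Areal heat capacity C = ρ c_p D = 1770 × 1490 × 0.932 = 2.46×10^6 J/(m²·K).
τ = 5.57 days = 4.81×10^5 s.
λ = C / τ = 2.46×10^6 / 4.81×10^5 = 5.11 W/(m²·K).

5.11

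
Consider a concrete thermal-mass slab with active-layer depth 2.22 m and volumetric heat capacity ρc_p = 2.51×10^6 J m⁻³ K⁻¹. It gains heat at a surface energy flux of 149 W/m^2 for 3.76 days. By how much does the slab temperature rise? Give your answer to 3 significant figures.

8.69 K

Areal heat capacity C = ρc_p × D = 2.51×10^6 × 2.22 = 5.57×10^6 J m⁻² K⁻¹.
Net heat input Q = F Δt = 149 × (3.76 days × 86400 s/day) = 4.84×10^7 J/m².
ΔT = Q / C = 4.84×10^7 / 5.57×10^6 = 8.69 K.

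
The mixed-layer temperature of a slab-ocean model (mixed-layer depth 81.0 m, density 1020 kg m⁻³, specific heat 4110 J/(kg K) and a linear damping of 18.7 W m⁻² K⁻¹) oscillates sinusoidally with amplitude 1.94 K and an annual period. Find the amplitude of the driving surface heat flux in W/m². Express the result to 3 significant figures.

136

Areal heat capacity C = ρ c_p D = 1020 × 4110 × 81.0 = 3.40×10^8 J/(m²·K).
ω = 2π / 3.15×10^7 s = 1.99×10^-7 s⁻¹.
√((Cω)² + λ²) = √((67.7)² + 18.7²) = 70.2 W/(m²·K).
F₀ = A × √((Cω)²+λ²) = 1.94 × 70.2 = 136 W/m².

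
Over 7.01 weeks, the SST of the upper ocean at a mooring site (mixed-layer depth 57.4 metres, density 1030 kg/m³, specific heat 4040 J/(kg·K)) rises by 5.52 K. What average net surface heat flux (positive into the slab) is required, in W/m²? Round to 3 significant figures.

311

Areal heat capacity C = ρ c_p D = 1030 × 4040 × 57.4 = 2.39×10^8 J m⁻² K⁻¹.
Required heat per unit area: Q = C ΔT = 2.39×10^8 × 5.52 = 1.32×10^9 J/m².
Flux F = Q / Δt = 1.32×10^9 / 4.24×10^6 s = 311 W/m².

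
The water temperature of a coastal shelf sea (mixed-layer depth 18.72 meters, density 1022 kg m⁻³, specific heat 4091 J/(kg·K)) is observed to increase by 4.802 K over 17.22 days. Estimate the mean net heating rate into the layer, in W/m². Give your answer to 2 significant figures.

250

Areal heat capacity C = ρ c_p D = 1022 × 4091 × 18.72 = 7.83×10^7 J/(m²·K).
Required heat per unit area: Q = C ΔT = 7.83×10^7 × 4.802 = 3.76×10^8 J/m².
Flux F = Q / Δt = 3.76×10^8 / 1.49×10^6 s = 253 W/m².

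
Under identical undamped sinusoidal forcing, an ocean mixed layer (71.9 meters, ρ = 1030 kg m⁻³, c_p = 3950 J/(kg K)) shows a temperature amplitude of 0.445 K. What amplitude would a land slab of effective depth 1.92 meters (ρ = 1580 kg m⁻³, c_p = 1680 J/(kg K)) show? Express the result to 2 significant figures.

26 K

C_ocean = 2.93×10^8 J/(m²·K); C_land = 5.10×10^6 J/(m²·K).
A ∝ 1/C ⇒ A_land = A_ocean × C_ocean/C_land = 0.445 × 57.4 = 25.5 K.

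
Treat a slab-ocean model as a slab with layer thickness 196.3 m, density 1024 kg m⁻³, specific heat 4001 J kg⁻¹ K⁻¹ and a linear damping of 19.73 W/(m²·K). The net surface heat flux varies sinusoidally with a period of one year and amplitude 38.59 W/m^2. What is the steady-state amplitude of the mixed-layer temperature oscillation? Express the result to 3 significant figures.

0.239 K

Areal heat capacity C = ρ c_p D = 1024 × 4001 × 196.3 = 8.04×10^8 J/(m²·K).
Angular frequency ω = 2π / T = 2π / 3.15×10^7 s = 1.99×10^-7 s⁻¹.
√((Cω)² + λ²) = √((160)² + 19.73²) = 161 W/(m²·K).
Amplitude A = F₀ / √((Cω)²+λ²) = 38.59 / 161 = 0.239 K.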